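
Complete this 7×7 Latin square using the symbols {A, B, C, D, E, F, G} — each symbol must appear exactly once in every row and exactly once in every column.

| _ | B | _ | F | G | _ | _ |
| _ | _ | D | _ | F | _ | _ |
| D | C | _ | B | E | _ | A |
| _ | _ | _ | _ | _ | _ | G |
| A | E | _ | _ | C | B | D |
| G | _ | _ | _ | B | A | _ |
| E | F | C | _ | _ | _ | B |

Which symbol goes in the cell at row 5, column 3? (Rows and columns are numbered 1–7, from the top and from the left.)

At row 1, column 1: row 1 has {B,F,G}; column 1 has {A,D,E,G}; that leaves C.
At row 1, column 7: row 1 has {B,C,F,G}; column 7 has {A,B,D,G}; that leaves E.
At row 2, column 1: row 2 has {D,F}; column 1 has {A,C,D,E,G}; that leaves B.
At row 2, column 7: row 2 has {B,D,F}; column 7 has {A,B,D,E,G}; that leaves C.
At row 4, column 1: row 4 has {G}; column 1 has {A,B,C,D,E,G}; that leaves F.
At row 5, column 4: row 5 has {A,B,C,D,E}; column 4 has {B,F}; that leaves G.
At row 6, column 2: row 6 has {A,B,G}; column 2 has {B,C,E,F}; that leaves D.
At row 6, column 7: row 6 has {A,B,D,G}; column 7 has {A,B,C,D,E,G}; that leaves F.
At row 1, column 3: row 1 has {B,C,E,F,G}; column 3 has {C,D}; that leaves A.
At row 1, column 6: row 1 has {A,B,C,E,F,G}; column 6 has {A,B}; that leaves D.
At row 4, column 2: row 4 has {F,G}; column 2 has {B,C,D,E,F}; that leaves A.
At row 4, column 5: row 4 has {A,F,G}; column 5 has {B,C,E,F,G}; that leaves D.
At row 5, column 3: row 5 has {A,B,C,D,E,G}; column 3 has {A,C,D}; that leaves F.

F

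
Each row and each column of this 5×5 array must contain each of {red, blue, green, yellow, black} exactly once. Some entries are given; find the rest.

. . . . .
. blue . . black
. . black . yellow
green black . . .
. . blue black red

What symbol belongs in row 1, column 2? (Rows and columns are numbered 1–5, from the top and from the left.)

yellow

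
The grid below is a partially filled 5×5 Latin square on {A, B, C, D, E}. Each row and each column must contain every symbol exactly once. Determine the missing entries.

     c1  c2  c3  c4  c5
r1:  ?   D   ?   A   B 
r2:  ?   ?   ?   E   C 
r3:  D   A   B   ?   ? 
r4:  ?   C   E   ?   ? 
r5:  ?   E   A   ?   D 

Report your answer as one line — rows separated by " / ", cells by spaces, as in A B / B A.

E D C A B / A B D E C / D A B C E / B C E D A / C E A B D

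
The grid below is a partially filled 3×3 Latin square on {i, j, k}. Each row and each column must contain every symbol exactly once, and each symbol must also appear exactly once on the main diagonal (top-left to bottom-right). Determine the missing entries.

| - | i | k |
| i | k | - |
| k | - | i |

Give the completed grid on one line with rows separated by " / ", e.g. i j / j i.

j i k / i k j / k j i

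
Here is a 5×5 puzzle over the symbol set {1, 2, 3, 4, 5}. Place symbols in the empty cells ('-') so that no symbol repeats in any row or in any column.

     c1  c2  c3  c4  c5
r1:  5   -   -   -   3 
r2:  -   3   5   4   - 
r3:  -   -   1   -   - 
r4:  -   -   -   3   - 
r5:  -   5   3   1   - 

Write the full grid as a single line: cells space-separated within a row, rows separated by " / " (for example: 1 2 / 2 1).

5 1 4 2 3 / 2 3 5 4 1 / 3 2 1 5 4 / 1 4 2 3 5 / 4 5 3 1 2

(r1,c4) = 2
(r3,c4) = 5
(r1,c3) = 4
(r4,c3) = 2
(r1,c2) = 1
(r4,c2) = 4
(r3,c2) = 2
(r3,c5) = 4
(r4,c1) = 1
(r4,c5) = 5
(r5,c5) = 2
(r2,c1) = 2
(r2,c5) = 1
(r3,c1) = 3
(r5,c1) = 4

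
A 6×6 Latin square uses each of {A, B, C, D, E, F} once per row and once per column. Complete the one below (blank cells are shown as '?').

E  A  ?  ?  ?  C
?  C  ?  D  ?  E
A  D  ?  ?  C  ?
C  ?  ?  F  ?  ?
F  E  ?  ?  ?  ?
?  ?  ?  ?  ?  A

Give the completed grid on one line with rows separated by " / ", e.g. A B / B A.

E A D B F C / B C F D A E / A D B E C F / C B A F E D / F E C A D B / D F E C B A

At row 1, column 4: row 1 has {A,C,E}; column 4 has {D,F}; that leaves B.
At row 2, column 1: row 2 has {C,D,E}; column 1 has {A,C,E,F}; that leaves B.
At row 3, column 4: row 3 has {A,C,D}; column 4 has {B,D,F}; that leaves E.
At row 4, column 2: row 4 has {C,F}; column 2 has {A,C,D,E}; that leaves B.
At row 4, column 6: row 4 has {B,C,F}; column 6 has {A,C,E}; that leaves D.
At row 5, column 6: row 5 has {E,F}; column 6 has {A,C,D,E}; that leaves B.
At row 6, column 1: row 6 has {A}; column 1 has {A,B,C,E,F}; that leaves D.
At row 6, column 2: row 6 has {A,D}; column 2 has {A,B,C,D,E}; that leaves F.
At row 6, column 4: row 6 has {A,D,F}; column 4 has {B,D,E,F}; that leaves C.
At row 3, column 6: row 3 has {A,C,D,E}; column 6 has {A,B,C,D,E}; that leaves F.
At row 5, column 4: row 5 has {B,E,F}; column 4 has {B,C,D,E,F}; that leaves A.
At row 5, column 5: row 5 has {A,B,E,F}; column 5 has {C}; that leaves D.
At row 1, column 5: row 1 has {A,B,C,E}; column 5 has {C,D}; that leaves F.
At row 2, column 5: row 2 has {B,C,D,E}; column 5 has {C,D,F}; that leaves A.
At row 3, column 3: row 3 has {A,C,D,E,F}; column 3 is empty so far; that leaves B.
At row 4, column 5: row 4 has {B,C,D,F}; column 5 has {A,C,D,F}; that leaves E.
At row 5, column 3: row 5 has {A,B,D,E,F}; column 3 has {B}; that leaves C.
At row 6, column 3: row 6 has {A,C,D,F}; column 3 has {B,C}; that leaves E.
At row 6, column 5: row 6 has {A,C,D,E,F}; column 5 has {A,C,D,E,F}; that leaves B.
At row 1, column 3: row 1 has {A,B,C,E,F}; column 3 has {B,C,E}; that leaves D.
At row 2, column 3: row 2 has {A,B,C,D,E}; column 3 has {B,C,D,E}; that leaves F.
At row 4, column 3: row 4 has {B,C,D,E,F}; column 3 has {B,C,D,E,F}; that leaves A.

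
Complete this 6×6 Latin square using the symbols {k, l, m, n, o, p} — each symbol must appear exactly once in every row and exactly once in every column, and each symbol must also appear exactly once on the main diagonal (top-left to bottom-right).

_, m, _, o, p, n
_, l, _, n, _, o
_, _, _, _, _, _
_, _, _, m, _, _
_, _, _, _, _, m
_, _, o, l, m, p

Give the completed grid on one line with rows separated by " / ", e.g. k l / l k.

row 1 has {m,n,o,p}; column 1 is empty so far; the diagonal has {l,m,p} — only k is left for (r1,c1).
row 1 has {k,m,n,o,p}; column 3 has {o} — only l is left for (r1,c3).
row 2 has {l,n,o}; column 5 has {m,p} — only k is left for (r2,c5).
row 3 is empty so far; column 3 has {l,o}; the diagonal has {k,l,m,p} — only n is left for (r3,c3).
row 5 has {m}; column 5 has {k,m,p}; the diagonal has {k,l,m,n,p} — only o is left for (r5,c5).
row 6 has {l,m,o,p}; column 1 has {k} — only n is left for (r6,c1).
row 6 has {l,m,n,o,p}; column 2 has {l,m} — only k is left for (r6,c2).
row 3 has {n}; column 5 has {k,m,o,p} — only l is left for (r3,c5).
row 3 has {l,n}; column 6 has {m,n,o,p} — only k is left for (r3,c6).
row 4 has {m}; column 5 has {k,l,m,o,p} — only n is left for (r4,c5).
row 4 has {m,n}; column 6 has {k,m,n,o,p} — only l is left for (r4,c6).
row 3 has {k,l,n}; column 4 has {l,m,n,o} — only p is left for (r3,c4).
row 5 has {m,o}; column 4 has {l,m,n,o,p} — only k is left for (r5,c4).
row 3 has {k,l,n,p}; column 2 has {k,l,m} — only o is left for (r3,c2).
row 4 has {l,m,n}; column 2 has {k,l,m,o} — only p is left for (r4,c2).
row 4 has {l,m,n,p}; column 3 has {l,n,o} — only k is left for (r4,c3).
row 5 has {k,m,o}; column 2 has {k,l,m,o,p} — only n is left for (r5,c2).
row 5 has {k,m,n,o}; column 3 has {k,l,n,o} — only p is left for (r5,c3).
row 2 has {k,l,n,o}; column 3 has {k,l,n,o,p} — only m is left for (r2,c3).
row 3 has {k,l,n,o,p}; column 1 has {k,n} — only m is left for (r3,c1).
row 4 has {k,l,m,n,p}; column 1 has {k,m,n} — only o is left for (r4,c1).
row 5 has {k,m,n,o,p}; column 1 has {k,m,n,o} — only l is left for (r5,c1).
row 2 has {k,l,m,n,o}; column 1 has {k,l,m,n,o} — only p is left for (r2,c1).

k m l o p n / p l m n k o / m o n p l k / o p k m n l / l n p k o m / n k o l m p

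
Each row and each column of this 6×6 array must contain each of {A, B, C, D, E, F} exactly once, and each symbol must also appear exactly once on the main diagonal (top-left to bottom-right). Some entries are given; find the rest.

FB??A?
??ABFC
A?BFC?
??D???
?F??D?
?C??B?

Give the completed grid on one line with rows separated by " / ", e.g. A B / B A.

(r2,c2) = E
(r3,c2) = D
(r3,c6) = E
(r4,c2) = A
(r4,c4) = C
(r4,c5) = E
(r6,c6) = A
(r1,c6) = D
(r2,c1) = D
(r4,c1) = B
(r4,c6) = F
(r5,c6) = B
(r6,c1) = E
(r6,c3) = F
(r6,c4) = D
(r1,c4) = E
(r5,c1) = C
(r5,c3) = E
(r5,c4) = A
(r1,c3) = C

F B C E A D / D E A B F C / A D B F C E / B A D C E F / C F E A D B / E C F D B A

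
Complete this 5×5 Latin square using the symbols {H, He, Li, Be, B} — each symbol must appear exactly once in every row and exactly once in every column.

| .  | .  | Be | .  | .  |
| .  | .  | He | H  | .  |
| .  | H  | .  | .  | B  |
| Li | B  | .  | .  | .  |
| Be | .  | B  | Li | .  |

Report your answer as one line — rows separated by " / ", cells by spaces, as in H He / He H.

H Li Be B He / B Be He H Li / He H Li Be B / Li B H He Be / Be He B Li H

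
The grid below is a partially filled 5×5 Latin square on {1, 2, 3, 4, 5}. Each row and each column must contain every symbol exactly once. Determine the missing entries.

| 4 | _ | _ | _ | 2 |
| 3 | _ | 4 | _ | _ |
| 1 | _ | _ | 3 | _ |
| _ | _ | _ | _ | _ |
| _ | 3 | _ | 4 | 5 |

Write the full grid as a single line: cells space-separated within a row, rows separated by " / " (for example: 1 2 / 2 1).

4 1 3 5 2 / 3 5 4 2 1 / 1 2 5 3 4 / 5 4 2 1 3 / 2 3 1 4 5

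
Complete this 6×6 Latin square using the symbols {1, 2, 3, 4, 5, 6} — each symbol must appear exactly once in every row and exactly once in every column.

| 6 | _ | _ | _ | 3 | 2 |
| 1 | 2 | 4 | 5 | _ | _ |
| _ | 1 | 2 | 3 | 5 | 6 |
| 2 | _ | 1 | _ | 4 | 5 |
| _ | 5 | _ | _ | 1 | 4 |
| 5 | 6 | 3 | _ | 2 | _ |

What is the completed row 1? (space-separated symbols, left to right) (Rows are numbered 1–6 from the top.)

6 4 5 1 3 2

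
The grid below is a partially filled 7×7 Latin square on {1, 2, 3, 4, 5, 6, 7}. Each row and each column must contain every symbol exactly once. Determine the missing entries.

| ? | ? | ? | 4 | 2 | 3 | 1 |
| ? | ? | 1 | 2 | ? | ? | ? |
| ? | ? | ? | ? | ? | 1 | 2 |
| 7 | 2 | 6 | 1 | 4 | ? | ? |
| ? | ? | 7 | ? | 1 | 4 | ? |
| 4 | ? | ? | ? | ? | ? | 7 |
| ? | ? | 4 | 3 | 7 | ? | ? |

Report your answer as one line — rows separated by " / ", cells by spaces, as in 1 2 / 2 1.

row 1 has {1,2,3,4}; column 3 has {1,4,6,7} — only 5 is left for (r1,c3).
row 3 has {1,2}; column 3 has {1,4,5,6,7} — only 3 is left for (r3,c3).
row 4 has {1,2,4,6,7}; column 6 has {1,3,4} — only 5 is left for (r4,c6).
row 4 has {1,2,4,5,6,7}; column 7 has {1,2,7} — only 3 is left for (r4,c7).
row 6 has {4,7}; column 3 has {1,3,4,5,6,7} — only 2 is left for (r6,c3).
row 6 has {2,4,7}; column 6 has {1,3,4,5} — only 6 is left for (r6,c6).
row 7 has {3,4,7}; column 6 has {1,3,4,5,6} — only 2 is left for (r7,c6).
row 1 has {1,2,3,4,5}; column 1 has {4,7} — only 6 is left for (r1,c1).
row 1 has {1,2,3,4,5,6}; column 2 has {2} — only 7 is left for (r1,c2).
row 2 has {1,2}; column 6 has {1,2,3,4,5,6} — only 7 is left for (r2,c6).
row 3 has {1,2,3}; column 1 has {4,6,7} — only 5 is left for (r3,c1).
row 3 has {1,2,3,5}; column 5 has {1,2,4,7} — only 6 is left for (r3,c5).
row 6 has {2,4,6,7}; column 4 has {1,2,3,4} — only 5 is left for (r6,c4).
row 6 has {2,4,5,6,7}; column 5 has {1,2,4,6,7} — only 3 is left for (r6,c5).
row 7 has {2,3,4,7}; column 1 has {4,5,6,7} — only 1 is left for (r7,c1).
row 2 has {1,2,7}; column 1 has {1,4,5,6,7} — only 3 is left for (r2,c1).
row 2 has {1,2,3,7}; column 5 has {1,2,3,4,6,7} — only 5 is left for (r2,c5).
row 3 has {1,2,3,5,6}; column 2 has {2,7} — only 4 is left for (r3,c2).
row 3 has {1,2,3,4,5,6}; column 4 has {1,2,3,4,5} — only 7 is left for (r3,c4).
row 5 has {1,4,7}; column 1 has {1,3,4,5,6,7} — only 2 is left for (r5,c1).
row 5 has {1,2,4,7}; column 4 has {1,2,3,4,5,7} — only 6 is left for (r5,c4).
row 5 has {1,2,4,6,7}; column 7 has {1,2,3,7} — only 5 is left for (r5,c7).
row 6 has {2,3,4,5,6,7}; column 2 has {2,4,7} — only 1 is left for (r6,c2).
row 7 has {1,2,3,4,7}; column 7 has {1,2,3,5,7} — only 6 is left for (r7,c7).
row 2 has {1,2,3,5,7}; column 2 has {1,2,4,7} — only 6 is left for (r2,c2).
row 2 has {1,2,3,5,6,7}; column 7 has {1,2,3,5,6,7} — only 4 is left for (r2,c7).
row 5 has {1,2,4,5,6,7}; column 2 has {1,2,4,6,7} — only 3 is left for (r5,c2).
row 7 has {1,2,3,4,6,7}; column 2 has {1,2,3,4,6,7} — only 5 is left for (r7,c2).

6 7 5 4 2 3 1 / 3 6 1 2 5 7 4 / 5 4 3 7 6 1 2 / 7 2 6 1 4 5 3 / 2 3 7 6 1 4 5 / 4 1 2 5 3 6 7 / 1 5 4 3 7 2 6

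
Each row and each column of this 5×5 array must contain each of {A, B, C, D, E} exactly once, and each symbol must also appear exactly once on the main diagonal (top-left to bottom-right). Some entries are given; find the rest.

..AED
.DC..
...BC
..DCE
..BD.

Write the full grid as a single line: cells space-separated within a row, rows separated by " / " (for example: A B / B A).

B C A E D / E D C A B / D A E B C / A B D C E / C E B D A

(r1,c1) = B
(r1,c2) = C
(r2,c4) = A
(r2,c5) = B
(r3,c3) = E
(r4,c1) = A
(r4,c2) = B
(r5,c5) = A
(r2,c1) = E
(r3,c1) = D
(r3,c2) = A
(r5,c1) = C
(r5,c2) = E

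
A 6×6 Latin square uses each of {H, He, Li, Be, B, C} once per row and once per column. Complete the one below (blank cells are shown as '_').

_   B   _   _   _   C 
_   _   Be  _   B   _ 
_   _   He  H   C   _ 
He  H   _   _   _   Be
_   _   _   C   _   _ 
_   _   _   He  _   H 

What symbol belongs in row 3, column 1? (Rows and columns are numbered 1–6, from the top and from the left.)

B

Cell (r2,c4): row 2 has {Be,B}; column 4 has {H,He,C} → Li.
Cell (r2,c6): row 2 has {Li,Be,B}; column 6 has {H,Be,C} → He.
Cell (r4,c4): row 4 has {H,He,Be}; column 4 has {H,He,Li,C} → B.
Cell (r4,c5): row 4 has {H,He,Be,B}; column 5 has {B,C} → Li.
Cell (r6,c5): row 6 has {H,He}; column 5 has {Li,B,C} → Be.
Cell (r1,c4): row 1 has {B,C}; column 4 has {H,He,Li,B,C} → Be.
Cell (r2,c2): row 2 has {He,Li,Be,B}; column 2 has {H,B} → C.
Cell (r4,c3): row 4 has {H,He,Li,Be,B}; column 3 has {He,Be} → C.
Cell (r6,c2): row 6 has {H,He,Be}; column 2 has {H,B,C} → Li.
Cell (r6,c3): row 6 has {H,He,Li,Be}; column 3 has {He,Be,C} → B.
Cell (r2,c1): row 2 has {He,Li,Be,B,C}; column 1 has {He} → H.
Cell (r3,c2): row 3 has {H,He,C}; column 2 has {H,Li,B,C} → Be.
Cell (r5,c2): row 5 has {C}; column 2 has {H,Li,Be,B,C} → He.
Cell (r5,c5): row 5 has {He,C}; column 5 has {Li,Be,B,C} → H.
Cell (r6,c1): row 6 has {H,He,Li,Be,B}; column 1 has {H,He} → C.
Cell (r1,c1): row 1 has {Be,B,C}; column 1 has {H,He,C} → Li.
Cell (r1,c3): row 1 has {Li,Be,B,C}; column 3 has {He,Be,B,C} → H.
Cell (r1,c5): row 1 has {H,Li,Be,B,C}; column 5 has {H,Li,Be,B,C} → He.
Cell (r3,c1): row 3 has {H,He,Be,C}; column 1 has {H,He,Li,C} → B.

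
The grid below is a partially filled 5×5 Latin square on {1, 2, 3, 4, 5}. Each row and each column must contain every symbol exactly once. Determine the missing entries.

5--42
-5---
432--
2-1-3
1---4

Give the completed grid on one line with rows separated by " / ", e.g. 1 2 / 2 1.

5 1 3 4 2 / 3 5 4 2 1 / 4 3 2 1 5 / 2 4 1 5 3 / 1 2 5 3 4

(r1,c2): row 1 has {2,4,5}; column 2 has {3,5}, so it must be 1.
(r1,c3): row 1 has {1,2,4,5}; column 3 has {1,2}, so it must be 3.
(r2,c1): row 2 has {5}; column 1 has {1,2,4,5}, so it must be 3.
(r2,c3): row 2 has {3,5}; column 3 has {1,2,3}, so it must be 4.
(r2,c5): row 2 has {3,4,5}; column 5 has {2,3,4}, so it must be 1.
(r3,c5): row 3 has {2,3,4}; column 5 has {1,2,3,4}, so it must be 5.
(r4,c2): row 4 has {1,2,3}; column 2 has {1,3,5}, so it must be 4.
(r4,c4): row 4 has {1,2,3,4}; column 4 has {4}, so it must be 5.
(r5,c2): row 5 has {1,4}; column 2 has {1,3,4,5}, so it must be 2.
(r5,c3): row 5 has {1,2,4}; column 3 has {1,2,3,4}, so it must be 5.
(r5,c4): row 5 has {1,2,4,5}; column 4 has {4,5}, so it must be 3.
(r2,c4): row 2 has {1,3,4,5}; column 4 has {3,4,5}, so it must be 2.
(r3,c4): row 3 has {2,3,4,5}; column 4 has {2,3,4,5}, so it must be 1.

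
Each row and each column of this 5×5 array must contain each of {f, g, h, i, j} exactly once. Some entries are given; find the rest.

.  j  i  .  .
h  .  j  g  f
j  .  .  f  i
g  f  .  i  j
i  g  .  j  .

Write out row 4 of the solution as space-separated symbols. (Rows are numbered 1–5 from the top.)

(r1,c1) = f
(r1,c4) = h
(r1,c5) = g
(r2,c2) = i
(r3,c2) = h
(r3,c3) = g
(r4,c3) = h

g f h i j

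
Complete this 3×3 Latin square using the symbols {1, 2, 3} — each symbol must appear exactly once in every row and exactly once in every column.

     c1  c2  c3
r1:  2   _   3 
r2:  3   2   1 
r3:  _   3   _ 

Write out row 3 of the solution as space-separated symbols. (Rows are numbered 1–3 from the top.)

1 3 2

Cell (r1,c2): row 1 has {2,3}; column 2 has {2,3} → 1.
Cell (r3,c1): row 3 has {3}; column 1 has {2,3} → 1.
Cell (r3,c3): row 3 has {1,3}; column 3 has {1,3} → 2.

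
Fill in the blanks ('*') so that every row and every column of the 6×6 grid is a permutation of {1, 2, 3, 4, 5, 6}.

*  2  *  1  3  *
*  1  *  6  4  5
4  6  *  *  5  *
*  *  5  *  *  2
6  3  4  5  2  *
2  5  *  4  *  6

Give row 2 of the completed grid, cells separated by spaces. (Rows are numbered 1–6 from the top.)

(r1,c1) = 5
(r1,c3) = 6
(r1,c6) = 4
(r2,c1) = 3
(r2,c3) = 2

3 1 2 6 4 5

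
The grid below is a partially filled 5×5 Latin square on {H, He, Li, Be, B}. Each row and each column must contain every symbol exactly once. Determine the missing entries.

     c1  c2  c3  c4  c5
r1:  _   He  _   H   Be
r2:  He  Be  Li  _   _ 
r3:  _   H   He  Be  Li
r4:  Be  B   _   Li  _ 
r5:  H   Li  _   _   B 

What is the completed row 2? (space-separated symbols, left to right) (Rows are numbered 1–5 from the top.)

He Be Li B H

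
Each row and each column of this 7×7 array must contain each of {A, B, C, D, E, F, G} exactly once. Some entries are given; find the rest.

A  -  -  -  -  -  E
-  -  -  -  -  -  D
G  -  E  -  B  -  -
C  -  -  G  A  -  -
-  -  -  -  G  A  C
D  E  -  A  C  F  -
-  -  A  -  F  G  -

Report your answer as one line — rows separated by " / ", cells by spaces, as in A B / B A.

(r1,c5) = D
(r2,c5) = E
(r7,c7) = B
(r4,c7) = F
(r6,c7) = G
(r7,c1) = E
(r3,c7) = A
(r6,c3) = B
(r4,c3) = D
(r5,c3) = F
(r4,c2) = B
(r4,c6) = E
(r5,c1) = B
(r5,c2) = D
(r5,c4) = E
(r7,c2) = C
(r7,c4) = D
(r2,c1) = F
(r3,c2) = F
(r3,c4) = C
(r3,c6) = D
(r1,c2) = G
(r1,c3) = C
(r1,c6) = B
(r2,c2) = A
(r2,c3) = G
(r2,c4) = B
(r2,c6) = C
(r1,c4) = F

A G C F D B E / F A G B E C D / G F E C B D A / C B D G A E F / B D F E G A C / D E B A C F G / E C A D F G B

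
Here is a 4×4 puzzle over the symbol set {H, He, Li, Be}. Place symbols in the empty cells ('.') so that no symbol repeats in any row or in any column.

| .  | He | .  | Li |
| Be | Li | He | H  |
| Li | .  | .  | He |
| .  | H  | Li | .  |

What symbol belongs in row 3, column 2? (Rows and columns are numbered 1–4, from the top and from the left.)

Cell (r1,c1): row 1 has {He,Li}; column 1 has {Li,Be} → H.
Cell (r1,c3): row 1 has {H,He,Li}; column 3 has {He,Li} → Be.
Cell (r3,c2): row 3 has {He,Li}; column 2 has {H,He,Li} → Be.

Be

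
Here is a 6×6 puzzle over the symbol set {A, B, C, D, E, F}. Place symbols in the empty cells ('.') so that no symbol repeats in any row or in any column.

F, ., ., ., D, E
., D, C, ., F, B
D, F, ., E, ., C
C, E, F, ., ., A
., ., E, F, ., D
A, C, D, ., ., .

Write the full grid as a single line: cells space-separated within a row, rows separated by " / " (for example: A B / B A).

F B A C D E / E D C A F B / D F B E A C / C E F D B A / B A E F C D / A C D B E F

(r2,c1): row 2 has {B,C,D,F}; column 1 has {A,C,D,F}, so it must be E.
(r2,c4): row 2 has {B,C,D,E,F}; column 4 has {E,F}, so it must be A.
(r4,c5): row 4 has {A,C,E,F}; column 5 has {D,F}, so it must be B.
(r5,c1): row 5 has {D,E,F}; column 1 has {A,C,D,E,F}, so it must be B.
(r5,c2): row 5 has {B,D,E,F}; column 2 has {C,D,E,F}, so it must be A.
(r5,c5): row 5 has {A,B,D,E,F}; column 5 has {B,D,F}, so it must be C.
(r6,c4): row 6 has {A,C,D}; column 4 has {A,E,F}, so it must be B.
(r6,c5): row 6 has {A,B,C,D}; column 5 has {B,C,D,F}, so it must be E.
(r6,c6): row 6 has {A,B,C,D,E}; column 6 has {A,B,C,D,E}, so it must be F.
(r1,c2): row 1 has {D,E,F}; column 2 has {A,C,D,E,F}, so it must be B.
(r1,c3): row 1 has {B,D,E,F}; column 3 has {C,D,E,F}, so it must be A.
(r1,c4): row 1 has {A,B,D,E,F}; column 4 has {A,B,E,F}, so it must be C.
(r3,c3): row 3 has {C,D,E,F}; column 3 has {A,C,D,E,F}, so it must be B.
(r3,c5): row 3 has {B,C,D,E,F}; column 5 has {B,C,D,E,F}, so it must be A.
(r4,c4): row 4 has {A,B,C,E,F}; column 4 has {A,B,C,E,F}, so it must be D.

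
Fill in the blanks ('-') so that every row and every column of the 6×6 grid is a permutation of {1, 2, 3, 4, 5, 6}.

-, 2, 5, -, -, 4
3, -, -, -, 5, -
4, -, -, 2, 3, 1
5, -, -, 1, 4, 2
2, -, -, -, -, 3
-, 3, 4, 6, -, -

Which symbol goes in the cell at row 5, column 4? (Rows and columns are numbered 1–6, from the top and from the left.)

(r1,c4) = 3
(r2,c4) = 4
(r2,c6) = 6
(r3,c3) = 6
(r4,c2) = 6
(r4,c3) = 3
(r5,c3) = 1
(r5,c4) = 5

5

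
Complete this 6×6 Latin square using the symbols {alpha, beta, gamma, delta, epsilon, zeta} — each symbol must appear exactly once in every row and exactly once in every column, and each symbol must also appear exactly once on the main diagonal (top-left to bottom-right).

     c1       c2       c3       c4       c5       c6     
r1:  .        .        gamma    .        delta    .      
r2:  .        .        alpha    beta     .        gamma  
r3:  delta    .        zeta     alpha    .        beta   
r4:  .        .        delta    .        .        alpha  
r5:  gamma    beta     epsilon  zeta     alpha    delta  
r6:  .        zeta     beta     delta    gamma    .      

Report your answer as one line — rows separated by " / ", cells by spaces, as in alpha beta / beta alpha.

beta alpha gamma epsilon delta zeta / epsilon delta alpha beta zeta gamma / delta gamma zeta alpha epsilon beta / zeta epsilon delta gamma beta alpha / gamma beta epsilon zeta alpha delta / alpha zeta beta delta gamma epsilon

row 1 has {gamma,delta}; column 4 has {alpha,beta,delta,zeta} — only epsilon is left for (r1,c4).
row 1 has {gamma,delta,epsilon}; column 6 has {alpha,beta,gamma,delta} — only zeta is left for (r1,c6).
row 3 has {alpha,beta,delta,zeta}; column 5 has {alpha,gamma,delta} — only epsilon is left for (r3,c5).
row 4 has {alpha,delta}; column 4 has {alpha,beta,delta,epsilon,zeta}; the diagonal has {alpha,zeta} — only gamma is left for (r4,c4).
row 6 has {beta,gamma,delta,zeta}; column 6 has {alpha,beta,gamma,delta,zeta}; the diagonal has {alpha,gamma,zeta} — only epsilon is left for (r6,c6).
row 1 has {gamma,delta,epsilon,zeta}; column 1 has {gamma,delta}; the diagonal has {alpha,gamma,epsilon,zeta} — only beta is left for (r1,c1).
row 1 has {beta,gamma,delta,epsilon,zeta}; column 2 has {beta,zeta} — only alpha is left for (r1,c2).
row 2 has {alpha,beta,gamma}; column 2 has {alpha,beta,zeta}; the diagonal has {alpha,beta,gamma,epsilon,zeta} — only delta is left for (r2,c2).
row 2 has {alpha,beta,gamma,delta}; column 5 has {alpha,gamma,delta,epsilon} — only zeta is left for (r2,c5).
row 3 has {alpha,beta,delta,epsilon,zeta}; column 2 has {alpha,beta,delta,zeta} — only gamma is left for (r3,c2).
row 4 has {alpha,gamma,delta}; column 2 has {alpha,beta,gamma,delta,zeta} — only epsilon is left for (r4,c2).
row 4 has {alpha,gamma,delta,epsilon}; column 5 has {alpha,gamma,delta,epsilon,zeta} — only beta is left for (r4,c5).
row 6 has {beta,gamma,delta,epsilon,zeta}; column 1 has {beta,gamma,delta} — only alpha is left for (r6,c1).
row 2 has {alpha,beta,gamma,delta,zeta}; column 1 has {alpha,beta,gamma,delta} — only epsilon is left for (r2,c1).
row 4 has {alpha,beta,gamma,delta,epsilon}; column 1 has {alpha,beta,gamma,delta,epsilon} — only zeta is left for (r4,c1).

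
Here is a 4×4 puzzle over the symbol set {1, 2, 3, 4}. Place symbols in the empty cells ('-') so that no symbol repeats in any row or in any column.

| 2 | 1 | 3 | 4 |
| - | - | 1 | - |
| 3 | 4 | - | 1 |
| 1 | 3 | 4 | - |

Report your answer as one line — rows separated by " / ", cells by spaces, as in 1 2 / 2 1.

2 1 3 4 / 4 2 1 3 / 3 4 2 1 / 1 3 4 2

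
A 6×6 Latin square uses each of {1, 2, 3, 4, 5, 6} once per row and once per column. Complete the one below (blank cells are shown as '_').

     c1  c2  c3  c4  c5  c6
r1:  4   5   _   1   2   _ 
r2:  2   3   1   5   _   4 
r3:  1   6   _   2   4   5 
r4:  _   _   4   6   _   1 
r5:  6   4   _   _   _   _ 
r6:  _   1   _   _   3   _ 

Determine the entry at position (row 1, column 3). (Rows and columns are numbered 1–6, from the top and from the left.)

6

(r2,c5) = 6
(r3,c3) = 3
(r4,c2) = 2
(r4,c5) = 5
(r5,c4) = 3
(r5,c5) = 1
(r5,c6) = 2
(r6,c1) = 5
(r6,c4) = 4
(r6,c6) = 6
(r1,c3) = 6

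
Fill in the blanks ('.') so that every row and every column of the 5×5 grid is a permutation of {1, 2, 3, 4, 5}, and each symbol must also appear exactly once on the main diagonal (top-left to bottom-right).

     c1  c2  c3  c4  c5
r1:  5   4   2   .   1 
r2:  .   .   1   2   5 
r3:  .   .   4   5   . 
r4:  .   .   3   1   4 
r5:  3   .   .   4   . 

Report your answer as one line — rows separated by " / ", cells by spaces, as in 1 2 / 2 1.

(r1,c4): row 1 has {1,2,4,5}; column 4 has {1,2,4,5}, so it must be 3.
(r2,c1): row 2 has {1,2,5}; column 1 has {3,5}, so it must be 4.
(r2,c2): row 2 has {1,2,4,5}; column 2 has {4}; the diagonal has {1,4,5}, so it must be 3.
(r4,c1): row 4 has {1,3,4}; column 1 has {3,4,5}, so it must be 2.
(r4,c2): row 4 has {1,2,3,4}; column 2 has {3,4}, so it must be 5.
(r5,c3): row 5 has {3,4}; column 3 has {1,2,3,4}, so it must be 5.
(r5,c5): row 5 has {3,4,5}; column 5 has {1,4,5}; the diagonal has {1,3,4,5}, so it must be 2.
(r3,c1): row 3 has {4,5}; column 1 has {2,3,4,5}, so it must be 1.
(r3,c2): row 3 has {1,4,5}; column 2 has {3,4,5}, so it must be 2.
(r3,c5): row 3 has {1,2,4,5}; column 5 has {1,2,4,5}, so it must be 3.
(r5,c2): row 5 has {2,3,4,5}; column 2 has {2,3,4,5}, so it must be 1.

5 4 2 3 1 / 4 3 1 2 5 / 1 2 4 5 3 / 2 5 3 1 4 / 3 1 5 4 2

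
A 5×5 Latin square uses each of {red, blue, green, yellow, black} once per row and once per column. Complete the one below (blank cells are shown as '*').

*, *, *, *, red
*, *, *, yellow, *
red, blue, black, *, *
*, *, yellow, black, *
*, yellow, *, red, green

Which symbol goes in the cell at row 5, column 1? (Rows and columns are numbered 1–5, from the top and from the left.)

(r3,c4) = green
(r3,c5) = yellow
(r4,c5) = blue
(r5,c3) = blue
(r1,c3) = green
(r1,c4) = blue
(r2,c3) = red
(r2,c5) = black
(r4,c1) = green
(r4,c2) = red
(r5,c1) = black

black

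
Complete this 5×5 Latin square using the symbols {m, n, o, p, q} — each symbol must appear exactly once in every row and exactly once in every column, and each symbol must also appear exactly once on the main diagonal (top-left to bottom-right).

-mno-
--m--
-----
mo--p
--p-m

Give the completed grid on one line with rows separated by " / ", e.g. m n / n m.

(r1,c5) = q
(r4,c3) = q
(r4,c4) = n
(r5,c4) = q
(r1,c1) = p
(r2,c2) = q
(r2,c4) = p
(r3,c3) = o
(r3,c4) = m
(r3,c5) = n
(r5,c2) = n
(r2,c5) = o
(r3,c1) = q
(r3,c2) = p
(r5,c1) = o
(r2,c1) = n

p m n o q / n q m p o / q p o m n / m o q n p / o n p q m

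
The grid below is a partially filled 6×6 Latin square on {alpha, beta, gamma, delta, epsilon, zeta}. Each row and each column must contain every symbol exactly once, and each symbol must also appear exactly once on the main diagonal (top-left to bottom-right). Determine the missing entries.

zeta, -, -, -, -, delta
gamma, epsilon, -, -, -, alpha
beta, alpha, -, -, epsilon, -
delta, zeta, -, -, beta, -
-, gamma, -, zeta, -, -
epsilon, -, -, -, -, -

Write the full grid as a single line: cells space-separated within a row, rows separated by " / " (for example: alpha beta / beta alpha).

zeta beta alpha epsilon gamma delta / gamma epsilon delta beta zeta alpha / beta alpha gamma delta epsilon zeta / delta zeta epsilon alpha beta gamma / alpha gamma beta zeta delta epsilon / epsilon delta zeta gamma alpha beta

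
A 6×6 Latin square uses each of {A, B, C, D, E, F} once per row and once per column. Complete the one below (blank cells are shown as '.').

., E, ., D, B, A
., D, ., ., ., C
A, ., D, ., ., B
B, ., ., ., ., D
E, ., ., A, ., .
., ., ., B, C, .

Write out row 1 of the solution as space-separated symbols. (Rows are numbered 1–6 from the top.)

C E F D B A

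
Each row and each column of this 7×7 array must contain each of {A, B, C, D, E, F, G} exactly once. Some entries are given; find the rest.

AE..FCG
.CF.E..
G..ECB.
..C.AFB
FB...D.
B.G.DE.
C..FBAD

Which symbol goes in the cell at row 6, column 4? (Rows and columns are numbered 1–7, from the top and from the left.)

row 2 has {C,E,F}; column 1 has {A,B,C,F,G} — only D is left for (r2,c1).
row 2 has {C,D,E,F}; column 6 has {A,B,C,D,E,F} — only G is left for (r2,c6).
row 2 has {C,D,E,F,G}; column 7 has {B,D,G} — only A is left for (r2,c7).
row 3 has {B,C,E,G}; column 7 has {A,B,D,G} — only F is left for (r3,c7).
row 4 has {A,B,C,F}; column 1 has {A,B,C,D,F,G} — only E is left for (r4,c1).
row 5 has {B,D,F}; column 5 has {A,B,C,D,E,F} — only G is left for (r5,c5).
row 6 has {B,D,E,G}; column 7 has {A,B,D,F,G} — only C is left for (r6,c7).
row 7 has {A,B,C,D,F}; column 2 has {B,C,E} — only G is left for (r7,c2).
row 7 has {A,B,C,D,F,G}; column 3 has {C,F,G} — only E is left for (r7,c3).
row 2 has {A,C,D,E,F,G}; column 4 has {E,F} — only B is left for (r2,c4).
row 4 has {A,B,C,E,F}; column 2 has {B,C,E,G} — only D is left for (r4,c2).
row 4 has {A,B,C,D,E,F}; column 4 has {B,E,F} — only G is left for (r4,c4).
row 5 has {B,D,F,G}; column 3 has {C,E,F,G} — only A is left for (r5,c3).
row 5 has {A,B,D,F,G}; column 4 has {B,E,F,G} — only C is left for (r5,c4).
row 5 has {A,B,C,D,F,G}; column 7 has {A,B,C,D,F,G} — only E is left for (r5,c7).
row 6 has {B,C,D,E,G}; column 4 has {B,C,E,F,G} — only A is left for (r6,c4).

A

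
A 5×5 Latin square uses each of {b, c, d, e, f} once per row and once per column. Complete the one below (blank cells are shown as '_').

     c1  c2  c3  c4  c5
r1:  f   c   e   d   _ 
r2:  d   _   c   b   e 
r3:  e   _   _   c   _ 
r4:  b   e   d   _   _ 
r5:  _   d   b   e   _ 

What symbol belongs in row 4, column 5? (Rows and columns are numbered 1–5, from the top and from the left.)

c

(r1,c5): row 1 has {c,d,e,f}; column 5 has {e}, so it must be b.
(r2,c2): row 2 has {b,c,d,e}; column 2 has {c,d,e}, so it must be f.
(r3,c2): row 3 has {c,e}; column 2 has {c,d,e,f}, so it must be b.
(r3,c3): row 3 has {b,c,e}; column 3 has {b,c,d,e}, so it must be f.
(r3,c5): row 3 has {b,c,e,f}; column 5 has {b,e}, so it must be d.
(r4,c4): row 4 has {b,d,e}; column 4 has {b,c,d,e}, so it must be f.
(r4,c5): row 4 has {b,d,e,f}; column 5 has {b,d,e}, so it must be c.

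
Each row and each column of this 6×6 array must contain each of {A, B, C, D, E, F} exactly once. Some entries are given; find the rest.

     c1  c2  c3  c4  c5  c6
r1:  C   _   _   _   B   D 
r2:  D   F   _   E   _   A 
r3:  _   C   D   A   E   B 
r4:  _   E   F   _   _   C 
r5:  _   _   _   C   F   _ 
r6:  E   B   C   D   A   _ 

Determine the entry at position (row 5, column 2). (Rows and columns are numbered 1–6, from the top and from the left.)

D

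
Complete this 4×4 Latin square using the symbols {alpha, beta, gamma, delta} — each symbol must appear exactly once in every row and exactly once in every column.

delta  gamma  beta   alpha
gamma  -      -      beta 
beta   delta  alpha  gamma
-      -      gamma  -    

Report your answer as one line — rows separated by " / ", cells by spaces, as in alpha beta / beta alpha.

row 2 has {beta,gamma}; column 2 has {gamma,delta} — only alpha is left for (r2,c2).
row 2 has {alpha,beta,gamma}; column 3 has {alpha,beta,gamma} — only delta is left for (r2,c3).
row 4 has {gamma}; column 1 has {beta,gamma,delta} — only alpha is left for (r4,c1).
row 4 has {alpha,gamma}; column 2 has {alpha,gamma,delta} — only beta is left for (r4,c2).
row 4 has {alpha,beta,gamma}; column 4 has {alpha,beta,gamma} — only delta is left for (r4,c4).

delta gamma beta alpha / gamma alpha delta beta / beta delta alpha gamma / alpha beta gamma delta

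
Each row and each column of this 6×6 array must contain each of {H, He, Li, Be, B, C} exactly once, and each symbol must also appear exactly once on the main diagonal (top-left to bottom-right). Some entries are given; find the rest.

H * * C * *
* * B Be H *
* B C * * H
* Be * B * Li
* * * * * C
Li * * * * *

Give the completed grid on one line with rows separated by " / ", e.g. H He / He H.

H He Li C Be B / C Li B Be H He / Be B C He Li H / He Be H B C Li / B H Be Li He C / Li C He H B Be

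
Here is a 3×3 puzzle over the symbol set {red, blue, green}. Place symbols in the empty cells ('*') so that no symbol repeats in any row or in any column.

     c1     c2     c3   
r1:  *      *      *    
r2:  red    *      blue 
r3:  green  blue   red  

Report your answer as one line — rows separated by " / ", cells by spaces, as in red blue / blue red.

blue red green / red green blue / green blue red

(r1,c1) = blue
(r1,c3) = green
(r2,c2) = green
(r1,c2) = red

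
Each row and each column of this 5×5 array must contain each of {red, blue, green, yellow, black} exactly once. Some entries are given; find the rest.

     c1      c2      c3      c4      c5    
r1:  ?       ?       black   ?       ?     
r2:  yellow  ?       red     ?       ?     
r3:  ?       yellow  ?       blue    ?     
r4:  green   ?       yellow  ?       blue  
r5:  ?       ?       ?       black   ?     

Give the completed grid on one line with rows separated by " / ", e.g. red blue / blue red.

row 2 has {red,yellow}; column 4 has {blue,black} — only green is left for (r2,c4).
row 2 has {red,green,yellow}; column 5 has {blue} — only black is left for (r2,c5).
row 3 has {blue,yellow}; column 3 has {red,yellow,black} — only green is left for (r3,c3).
row 3 has {blue,green,yellow}; column 5 has {blue,black} — only red is left for (r3,c5).
row 4 has {blue,green,yellow}; column 4 has {blue,green,black} — only red is left for (r4,c4).
row 5 has {black}; column 3 has {red,green,yellow,black} — only blue is left for (r5,c3).
row 1 has {black}; column 4 has {red,blue,green,black} — only yellow is left for (r1,c4).
row 1 has {yellow,black}; column 5 has {red,blue,black} — only green is left for (r1,c5).
row 2 has {red,green,yellow,black}; column 2 has {yellow} — only blue is left for (r2,c2).
row 3 has {red,blue,green,yellow}; column 1 has {green,yellow} — only black is left for (r3,c1).
row 4 has {red,blue,green,yellow}; column 2 has {blue,yellow} — only black is left for (r4,c2).
row 5 has {blue,black}; column 1 has {green,yellow,black} — only red is left for (r5,c1).
row 5 has {red,blue,black}; column 2 has {blue,yellow,black} — only green is left for (r5,c2).
row 5 has {red,blue,green,black}; column 5 has {red,blue,green,black} — only yellow is left for (r5,c5).
row 1 has {green,yellow,black}; column 1 has {red,green,yellow,black} — only blue is left for (r1,c1).
row 1 has {blue,green,yellow,black}; column 2 has {blue,green,yellow,black} — only red is left for (r1,c2).

blue red black yellow green / yellow blue red green black / black yellow green blue red / green black yellow red blue / red green blue black yellow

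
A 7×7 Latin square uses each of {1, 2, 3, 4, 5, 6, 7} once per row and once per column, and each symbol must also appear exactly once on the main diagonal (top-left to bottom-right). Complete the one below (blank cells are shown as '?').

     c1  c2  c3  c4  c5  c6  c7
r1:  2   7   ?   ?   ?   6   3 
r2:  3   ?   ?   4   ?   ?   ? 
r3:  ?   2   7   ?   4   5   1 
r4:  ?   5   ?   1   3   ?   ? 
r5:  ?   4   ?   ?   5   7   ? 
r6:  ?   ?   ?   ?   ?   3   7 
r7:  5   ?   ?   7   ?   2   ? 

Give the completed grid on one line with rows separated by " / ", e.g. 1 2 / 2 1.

At row 1, column 4: row 1 has {2,3,6,7}; column 4 has {1,4,7}; that leaves 5.
At row 1, column 5: row 1 has {2,3,5,6,7}; column 5 has {3,4,5}; that leaves 1.
At row 2, column 2: row 2 has {3,4}; column 2 has {2,4,5,7}; the diagonal has {1,2,3,5,7}; that leaves 6.
At row 2, column 6: row 2 has {3,4,6}; column 6 has {2,3,5,6,7}; that leaves 1.
At row 3, column 1: row 3 has {1,2,4,5,7}; column 1 has {2,3,5}; that leaves 6.
At row 3, column 4: row 3 has {1,2,4,5,6,7}; column 4 has {1,4,5,7}; that leaves 3.
At row 4, column 6: row 4 has {1,3,5}; column 6 has {1,2,3,5,6,7}; that leaves 4.
At row 5, column 1: row 5 has {4,5,7}; column 1 has {2,3,5,6}; that leaves 1.
At row 6, column 1: row 6 has {3,7}; column 1 has {1,2,3,5,6}; that leaves 4.
At row 6, column 2: row 6 has {3,4,7}; column 2 has {2,4,5,6,7}; that leaves 1.
At row 7, column 2: row 7 has {2,5,7}; column 2 has {1,2,4,5,6,7}; that leaves 3.
At row 7, column 5: row 7 has {2,3,5,7}; column 5 has {1,3,4,5}; that leaves 6.
At row 7, column 7: row 7 has {2,3,5,6,7}; column 7 has {1,3,7}; the diagonal has {1,2,3,5,6,7}; that leaves 4.
At row 1, column 3: row 1 has {1,2,3,5,6,7}; column 3 has {7}; that leaves 4.
At row 4, column 1: row 4 has {1,3,4,5}; column 1 has {1,2,3,4,5,6}; that leaves 7.
At row 6, column 5: row 6 has {1,3,4,7}; column 5 has {1,3,4,5,6}; that leaves 2.
At row 7, column 3: row 7 has {2,3,4,5,6,7}; column 3 has {4,7}; that leaves 1.
At row 2, column 5: row 2 has {1,3,4,6}; column 5 has {1,2,3,4,5,6}; that leaves 7.
At row 6, column 4: row 6 has {1,2,3,4,7}; column 4 has {1,3,4,5,7}; that leaves 6.
At row 5, column 4: row 5 has {1,4,5,7}; column 4 has {1,3,4,5,6,7}; that leaves 2.
At row 5, column 7: row 5 has {1,2,4,5,7}; column 7 has {1,3,4,7}; that leaves 6.
At row 6, column 3: row 6 has {1,2,3,4,6,7}; column 3 has {1,4,7}; that leaves 5.
At row 2, column 3: row 2 has {1,3,4,6,7}; column 3 has {1,4,5,7}; that leaves 2.
At row 2, column 7: row 2 has {1,2,3,4,6,7}; column 7 has {1,3,4,6,7}; that leaves 5.
At row 4, column 3: row 4 has {1,3,4,5,7}; column 3 has {1,2,4,5,7}; that leaves 6.
At row 4, column 7: row 4 has {1,3,4,5,6,7}; column 7 has {1,3,4,5,6,7}; that leaves 2.
At row 5, column 3: row 5 has {1,2,4,5,6,7}; column 3 has {1,2,4,5,6,7}; that leaves 3.

2 7 4 5 1 6 3 / 3 6 2 4 7 1 5 / 6 2 7 3 4 5 1 / 7 5 6 1 3 4 2 / 1 4 3 2 5 7 6 / 4 1 5 6 2 3 7 / 5 3 1 7 6 2 4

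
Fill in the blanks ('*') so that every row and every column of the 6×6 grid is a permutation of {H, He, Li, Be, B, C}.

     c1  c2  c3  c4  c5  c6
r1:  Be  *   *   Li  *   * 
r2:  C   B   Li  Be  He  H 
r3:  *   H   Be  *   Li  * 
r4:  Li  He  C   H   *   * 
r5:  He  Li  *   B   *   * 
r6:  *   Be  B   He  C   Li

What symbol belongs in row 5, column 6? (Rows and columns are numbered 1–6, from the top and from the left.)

C

(r1,c2): row 1 has {Li,Be}; column 2 has {H,He,Li,Be,B}, so it must be C.
(r3,c1): row 3 has {H,Li,Be}; column 1 has {He,Li,Be,C}, so it must be B.
(r3,c4): row 3 has {H,Li,Be,B}; column 4 has {H,He,Li,Be,B}, so it must be C.
(r3,c6): row 3 has {H,Li,Be,B,C}; column 6 has {H,Li}, so it must be He.
(r5,c3): row 5 has {He,Li,B}; column 3 has {Li,Be,B,C}, so it must be H.
(r5,c5): row 5 has {H,He,Li,B}; column 5 has {He,Li,C}, so it must be Be.
(r5,c6): row 5 has {H,He,Li,Be,B}; column 6 has {H,He,Li}, so it must be C.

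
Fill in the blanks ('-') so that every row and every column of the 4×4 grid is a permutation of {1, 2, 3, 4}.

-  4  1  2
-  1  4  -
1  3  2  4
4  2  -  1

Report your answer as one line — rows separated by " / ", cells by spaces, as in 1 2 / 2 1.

Cell (r1,c1): row 1 has {1,2,4}; column 1 has {1,4} → 3.
Cell (r2,c1): row 2 has {1,4}; column 1 has {1,3,4} → 2.
Cell (r2,c4): row 2 has {1,2,4}; column 4 has {1,2,4} → 3.
Cell (r4,c3): row 4 has {1,2,4}; column 3 has {1,2,4} → 3.

3 4 1 2 / 2 1 4 3 / 1 3 2 4 / 4 2 3 1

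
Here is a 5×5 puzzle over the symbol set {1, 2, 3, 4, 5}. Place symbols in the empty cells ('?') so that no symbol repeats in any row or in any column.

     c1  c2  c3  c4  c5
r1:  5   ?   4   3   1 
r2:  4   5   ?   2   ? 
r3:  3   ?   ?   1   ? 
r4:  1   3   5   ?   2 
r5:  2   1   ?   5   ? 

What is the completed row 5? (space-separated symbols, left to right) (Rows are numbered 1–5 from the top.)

row 1 has {1,3,4,5}; column 2 has {1,3,5} — only 2 is left for (r1,c2).
row 2 has {2,4,5}; column 5 has {1,2} — only 3 is left for (r2,c5).
row 3 has {1,3}; column 2 has {1,2,3,5} — only 4 is left for (r3,c2).
row 3 has {1,3,4}; column 3 has {4,5} — only 2 is left for (r3,c3).
row 3 has {1,2,3,4}; column 5 has {1,2,3} — only 5 is left for (r3,c5).
row 4 has {1,2,3,5}; column 4 has {1,2,3,5} — only 4 is left for (r4,c4).
row 5 has {1,2,5}; column 3 has {2,4,5} — only 3 is left for (r5,c3).
row 5 has {1,2,3,5}; column 5 has {1,2,3,5} — only 4 is left for (r5,c5).

2 1 3 5 4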